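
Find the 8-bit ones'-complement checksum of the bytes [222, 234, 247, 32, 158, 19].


Sum = 912 mod 256 = 144
Complement = 111

111


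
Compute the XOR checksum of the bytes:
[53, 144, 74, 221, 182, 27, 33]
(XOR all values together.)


XOR chain: 53 ^ 144 ^ 74 ^ 221 ^ 182 ^ 27 ^ 33 = 190

190


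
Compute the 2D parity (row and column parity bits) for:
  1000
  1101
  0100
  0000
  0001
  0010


Row parities: 111011
Column parities: 0010

Row P: 111011, Col P: 0010, Corner: 1


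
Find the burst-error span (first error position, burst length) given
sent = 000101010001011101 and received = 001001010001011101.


XOR: 001100000000000000

Burst at position 2, length 2


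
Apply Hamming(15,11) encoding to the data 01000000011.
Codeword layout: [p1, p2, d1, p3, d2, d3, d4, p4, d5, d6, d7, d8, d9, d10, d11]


Parity bits: p1=0, p2=0, p3=1, p4=0

000110000000011


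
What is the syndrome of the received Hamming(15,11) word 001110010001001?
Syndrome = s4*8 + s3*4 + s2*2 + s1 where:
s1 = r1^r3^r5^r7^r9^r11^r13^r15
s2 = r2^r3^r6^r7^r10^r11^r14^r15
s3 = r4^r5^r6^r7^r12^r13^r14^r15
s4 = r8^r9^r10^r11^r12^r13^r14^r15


s1=1, s2=0, s3=0, s4=1

Syndrome = 9 (error at position 9)


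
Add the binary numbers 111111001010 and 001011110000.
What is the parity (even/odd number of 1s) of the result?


111111001010 = 4042
001011110000 = 752
Sum = 4794 = 1001010111010
1s count = 7

odd parity (7 ones in 1001010111010)


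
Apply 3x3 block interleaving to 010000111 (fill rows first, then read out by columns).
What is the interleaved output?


Matrix:
  010
  000
  111
Read columns: 001101001

001101001


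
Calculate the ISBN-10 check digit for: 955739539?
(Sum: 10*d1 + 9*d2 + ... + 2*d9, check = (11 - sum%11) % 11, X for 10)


Weighted sum: 334
334 mod 11 = 4

Check digit: 7


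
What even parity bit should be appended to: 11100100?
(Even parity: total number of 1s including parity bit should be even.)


Number of 1s in data: 4
Parity bit: 0

0


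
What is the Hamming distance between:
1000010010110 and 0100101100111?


XOR: 1100111110001
Count of 1s: 8

8


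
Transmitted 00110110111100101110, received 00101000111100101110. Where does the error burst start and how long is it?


XOR: 00011110000000000000

Burst at position 3, length 4


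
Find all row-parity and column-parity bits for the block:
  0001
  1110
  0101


Row parities: 110
Column parities: 1010

Row P: 110, Col P: 1010, Corner: 0


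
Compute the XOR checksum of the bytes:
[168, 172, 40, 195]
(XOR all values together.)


XOR chain: 168 ^ 172 ^ 40 ^ 195 = 239

239


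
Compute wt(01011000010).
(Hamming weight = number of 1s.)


Counting 1s in 01011000010

4


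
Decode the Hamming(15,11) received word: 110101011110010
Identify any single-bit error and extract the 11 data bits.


Syndrome = 15: error at position 15

Data: 00101110011 (corrected bit 15)


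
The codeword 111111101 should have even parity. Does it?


Number of 1s: 8

Yes, parity is correct (8 ones)


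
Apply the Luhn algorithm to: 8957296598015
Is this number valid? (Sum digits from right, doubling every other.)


Luhn sum = 68
68 mod 10 = 8

Invalid (Luhn sum mod 10 = 8)


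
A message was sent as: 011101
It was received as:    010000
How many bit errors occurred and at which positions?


XOR: 001101

3 error(s) at position(s): 2, 3, 5


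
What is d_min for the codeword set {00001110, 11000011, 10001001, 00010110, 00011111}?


Comparing all pairs, minimum distance: 2
Can detect 1 errors, correct 0 errors

2


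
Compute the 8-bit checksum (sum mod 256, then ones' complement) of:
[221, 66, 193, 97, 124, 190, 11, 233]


Sum = 1135 mod 256 = 111
Complement = 144

144


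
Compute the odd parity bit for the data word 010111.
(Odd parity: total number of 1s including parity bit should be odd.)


Number of 1s in data: 4
Parity bit: 1

1


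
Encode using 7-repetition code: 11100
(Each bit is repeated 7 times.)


Each bit -> 7 copies

11111111111111111111100000000000000


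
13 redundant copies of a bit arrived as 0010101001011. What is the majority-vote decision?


Ones: 6 out of 13
Threshold: 7

0 (6/13 voted 1)


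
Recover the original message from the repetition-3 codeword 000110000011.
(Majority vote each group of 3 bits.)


Groups: 000, 110, 000, 011
Majority votes: 0101

0101


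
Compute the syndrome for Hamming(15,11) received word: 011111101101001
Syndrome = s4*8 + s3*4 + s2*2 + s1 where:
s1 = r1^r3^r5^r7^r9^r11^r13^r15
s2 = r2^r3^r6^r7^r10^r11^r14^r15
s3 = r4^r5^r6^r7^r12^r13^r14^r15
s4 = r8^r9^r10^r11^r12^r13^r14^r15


s1=1, s2=0, s3=0, s4=0

Syndrome = 1 (error at position 1)


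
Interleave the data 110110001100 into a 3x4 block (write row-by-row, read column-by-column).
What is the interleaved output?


Matrix:
  1101
  1000
  1100
Read columns: 111101000100

111101000100


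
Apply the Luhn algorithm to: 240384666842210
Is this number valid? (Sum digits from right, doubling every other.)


Luhn sum = 66
66 mod 10 = 6

Invalid (Luhn sum mod 10 = 6)


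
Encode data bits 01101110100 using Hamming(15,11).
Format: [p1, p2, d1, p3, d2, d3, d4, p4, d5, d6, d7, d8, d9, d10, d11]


Parity bits: p1=0, p2=1, p3=1, p4=0

010111001110100


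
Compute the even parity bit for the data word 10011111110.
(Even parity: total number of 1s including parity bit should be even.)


Number of 1s in data: 8
Parity bit: 0

0


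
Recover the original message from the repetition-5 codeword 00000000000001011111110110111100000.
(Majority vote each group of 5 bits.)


Groups: 00000, 00000, 00010, 11111, 11011, 01111, 00000
Majority votes: 0001110

0001110


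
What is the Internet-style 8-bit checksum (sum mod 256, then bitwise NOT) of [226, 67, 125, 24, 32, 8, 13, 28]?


Sum = 523 mod 256 = 11
Complement = 244

244


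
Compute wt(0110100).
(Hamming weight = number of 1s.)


Counting 1s in 0110100

3


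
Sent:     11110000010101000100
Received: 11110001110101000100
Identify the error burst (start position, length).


XOR: 00000001100000000000

Burst at position 7, length 2


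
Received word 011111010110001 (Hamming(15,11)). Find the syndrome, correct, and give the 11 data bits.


Syndrome = 0: no error detected

Data: 11100110001 (no errors)


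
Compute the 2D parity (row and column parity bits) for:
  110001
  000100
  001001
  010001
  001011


Row parities: 11001
Column parities: 100110

Row P: 11001, Col P: 100110, Corner: 1


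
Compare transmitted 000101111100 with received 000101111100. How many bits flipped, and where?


XOR: 000000000000

0 errors (received matches sent)


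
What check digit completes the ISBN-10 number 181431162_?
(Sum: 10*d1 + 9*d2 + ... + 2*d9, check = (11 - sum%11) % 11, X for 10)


Weighted sum: 167
167 mod 11 = 2

Check digit: 9


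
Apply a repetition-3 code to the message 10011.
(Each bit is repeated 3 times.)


Each bit -> 3 copies

111000000111111


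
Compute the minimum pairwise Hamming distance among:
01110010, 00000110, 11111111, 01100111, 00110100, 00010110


Comparing all pairs, minimum distance: 1
Can detect 0 errors, correct 0 errors

1


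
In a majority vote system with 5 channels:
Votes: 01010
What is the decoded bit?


Ones: 2 out of 5
Threshold: 3

0 (2/5 voted 1)


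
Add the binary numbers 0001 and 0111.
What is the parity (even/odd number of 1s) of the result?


0001 = 1
0111 = 7
Sum = 8 = 1000
1s count = 1

odd parity (1 ones in 1000)


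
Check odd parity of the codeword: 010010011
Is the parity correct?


Number of 1s: 4

No, parity error (4 ones)


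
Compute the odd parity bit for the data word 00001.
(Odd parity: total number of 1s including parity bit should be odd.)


Number of 1s in data: 1
Parity bit: 0

0


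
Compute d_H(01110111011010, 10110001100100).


XOR: 11000110111110
Count of 1s: 9

9


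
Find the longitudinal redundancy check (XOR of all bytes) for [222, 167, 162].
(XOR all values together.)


XOR chain: 222 ^ 167 ^ 162 = 219

219


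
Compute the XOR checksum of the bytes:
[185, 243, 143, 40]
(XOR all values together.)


XOR chain: 185 ^ 243 ^ 143 ^ 40 = 237

237


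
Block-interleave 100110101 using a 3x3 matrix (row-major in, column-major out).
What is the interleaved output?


Matrix:
  100
  110
  101
Read columns: 111010001

111010001


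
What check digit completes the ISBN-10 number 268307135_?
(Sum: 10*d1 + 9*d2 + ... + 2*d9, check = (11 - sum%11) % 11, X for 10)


Weighted sum: 217
217 mod 11 = 8

Check digit: 3


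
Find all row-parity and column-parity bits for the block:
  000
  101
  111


Row parities: 001
Column parities: 010

Row P: 001, Col P: 010, Corner: 1


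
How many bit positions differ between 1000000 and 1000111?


XOR: 0000111
Count of 1s: 3

3


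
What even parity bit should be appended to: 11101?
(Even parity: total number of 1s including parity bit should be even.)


Number of 1s in data: 4
Parity bit: 0

0


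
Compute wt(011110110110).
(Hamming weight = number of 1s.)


Counting 1s in 011110110110

8


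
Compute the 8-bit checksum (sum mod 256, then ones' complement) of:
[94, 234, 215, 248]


Sum = 791 mod 256 = 23
Complement = 232

232


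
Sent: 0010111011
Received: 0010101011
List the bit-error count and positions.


XOR: 0000010000

1 error(s) at position(s): 5


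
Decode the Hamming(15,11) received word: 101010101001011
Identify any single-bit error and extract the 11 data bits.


Syndrome = 4: error at position 4

Data: 11011001011 (corrected bit 4)


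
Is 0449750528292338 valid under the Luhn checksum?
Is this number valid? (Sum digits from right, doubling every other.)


Luhn sum = 82
82 mod 10 = 2

Invalid (Luhn sum mod 10 = 2)


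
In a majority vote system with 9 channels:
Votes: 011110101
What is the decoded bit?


Ones: 6 out of 9
Threshold: 5

1 (6/9 voted 1)


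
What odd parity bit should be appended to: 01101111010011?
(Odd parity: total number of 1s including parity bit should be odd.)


Number of 1s in data: 9
Parity bit: 0

0


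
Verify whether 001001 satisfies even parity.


Number of 1s: 2

Yes, parity is correct (2 ones)


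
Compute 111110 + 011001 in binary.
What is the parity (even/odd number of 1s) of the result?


111110 = 62
011001 = 25
Sum = 87 = 1010111
1s count = 5

odd parity (5 ones in 1010111)


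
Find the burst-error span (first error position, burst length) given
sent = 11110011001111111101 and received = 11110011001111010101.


XOR: 00000000000000101000

Burst at position 14, length 3


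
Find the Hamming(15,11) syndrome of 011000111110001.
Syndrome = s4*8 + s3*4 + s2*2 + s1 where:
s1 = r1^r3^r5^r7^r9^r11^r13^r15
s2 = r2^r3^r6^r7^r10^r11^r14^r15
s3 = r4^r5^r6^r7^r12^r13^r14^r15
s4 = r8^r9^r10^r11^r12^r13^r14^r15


s1=1, s2=0, s3=0, s4=1

Syndrome = 9 (error at position 9)


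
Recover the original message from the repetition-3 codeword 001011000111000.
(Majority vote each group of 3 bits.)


Groups: 001, 011, 000, 111, 000
Majority votes: 01010

01010


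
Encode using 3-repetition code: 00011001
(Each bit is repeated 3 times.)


Each bit -> 3 copies

000000000111111000000111


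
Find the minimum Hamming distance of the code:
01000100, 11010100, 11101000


Comparing all pairs, minimum distance: 2
Can detect 1 errors, correct 0 errors

2


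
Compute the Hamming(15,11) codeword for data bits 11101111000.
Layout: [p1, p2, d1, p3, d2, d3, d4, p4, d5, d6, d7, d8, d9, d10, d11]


Parity bits: p1=0, p2=0, p3=1, p4=0

001111001111000


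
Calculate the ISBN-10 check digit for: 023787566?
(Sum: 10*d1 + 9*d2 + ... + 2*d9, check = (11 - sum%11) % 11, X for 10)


Weighted sum: 224
224 mod 11 = 4

Check digit: 7


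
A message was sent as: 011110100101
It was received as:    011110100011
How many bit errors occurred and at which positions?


XOR: 000000000110

2 error(s) at position(s): 9, 10


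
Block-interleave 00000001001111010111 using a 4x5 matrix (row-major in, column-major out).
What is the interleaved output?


Matrix:
  00000
  00100
  11110
  10111
Read columns: 00110010011100110001

00110010011100110001


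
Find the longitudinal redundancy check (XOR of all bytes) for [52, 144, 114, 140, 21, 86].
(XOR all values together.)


XOR chain: 52 ^ 144 ^ 114 ^ 140 ^ 21 ^ 86 = 25

25


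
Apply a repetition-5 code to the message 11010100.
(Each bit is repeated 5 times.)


Each bit -> 5 copies

1111111111000001111100000111110000000000


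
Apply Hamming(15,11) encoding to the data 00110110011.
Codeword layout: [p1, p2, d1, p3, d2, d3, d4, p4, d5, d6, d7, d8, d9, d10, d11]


Parity bits: p1=1, p2=0, p3=0, p4=0

100001100110011


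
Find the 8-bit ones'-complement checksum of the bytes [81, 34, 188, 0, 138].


Sum = 441 mod 256 = 185
Complement = 70

70


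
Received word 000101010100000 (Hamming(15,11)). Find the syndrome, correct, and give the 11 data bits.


Syndrome = 0: no error detected

Data: 00100100000 (no errors)


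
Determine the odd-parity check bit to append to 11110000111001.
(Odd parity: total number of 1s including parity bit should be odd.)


Number of 1s in data: 8
Parity bit: 1

1


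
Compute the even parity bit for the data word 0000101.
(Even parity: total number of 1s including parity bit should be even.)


Number of 1s in data: 2
Parity bit: 0

0


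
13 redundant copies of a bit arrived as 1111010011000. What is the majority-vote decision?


Ones: 7 out of 13
Threshold: 7

1 (7/13 voted 1)


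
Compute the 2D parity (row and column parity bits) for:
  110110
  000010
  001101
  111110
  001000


Row parities: 01111
Column parities: 001111

Row P: 01111, Col P: 001111, Corner: 0


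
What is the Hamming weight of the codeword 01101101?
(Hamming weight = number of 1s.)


Counting 1s in 01101101

5


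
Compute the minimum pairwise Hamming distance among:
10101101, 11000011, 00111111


Comparing all pairs, minimum distance: 3
Can detect 2 errors, correct 1 errors

3


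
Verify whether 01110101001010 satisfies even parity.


Number of 1s: 7

No, parity error (7 ones)


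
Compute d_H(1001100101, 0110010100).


XOR: 1111110001
Count of 1s: 7

7


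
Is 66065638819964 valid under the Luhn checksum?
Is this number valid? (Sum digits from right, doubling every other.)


Luhn sum = 69
69 mod 10 = 9

Invalid (Luhn sum mod 10 = 9)


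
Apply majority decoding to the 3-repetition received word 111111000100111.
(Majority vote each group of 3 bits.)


Groups: 111, 111, 000, 100, 111
Majority votes: 11001

11001


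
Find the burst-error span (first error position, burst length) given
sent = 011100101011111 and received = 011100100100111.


XOR: 000000001111000

Burst at position 8, length 4


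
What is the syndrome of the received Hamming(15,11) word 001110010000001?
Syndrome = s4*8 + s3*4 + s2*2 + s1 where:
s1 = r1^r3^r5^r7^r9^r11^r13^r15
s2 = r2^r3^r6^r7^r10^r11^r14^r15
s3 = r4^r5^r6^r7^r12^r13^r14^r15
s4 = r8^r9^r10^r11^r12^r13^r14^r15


s1=1, s2=0, s3=1, s4=0

Syndrome = 5 (error at position 5)


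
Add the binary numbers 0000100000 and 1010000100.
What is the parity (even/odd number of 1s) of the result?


0000100000 = 32
1010000100 = 644
Sum = 676 = 1010100100
1s count = 4

even parity (4 ones in 1010100100)


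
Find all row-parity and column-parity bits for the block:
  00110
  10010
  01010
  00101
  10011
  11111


Row parities: 000011
Column parities: 10111

Row P: 000011, Col P: 10111, Corner: 0


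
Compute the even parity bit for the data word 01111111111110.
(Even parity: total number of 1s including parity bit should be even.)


Number of 1s in data: 12
Parity bit: 0

0


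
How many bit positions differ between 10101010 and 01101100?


XOR: 11000110
Count of 1s: 4

4


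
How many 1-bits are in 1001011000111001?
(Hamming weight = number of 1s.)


Counting 1s in 1001011000111001

8


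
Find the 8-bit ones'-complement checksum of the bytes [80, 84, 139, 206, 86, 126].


Sum = 721 mod 256 = 209
Complement = 46

46


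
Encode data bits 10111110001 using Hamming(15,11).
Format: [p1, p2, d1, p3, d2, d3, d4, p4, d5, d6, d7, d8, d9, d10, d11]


Parity bits: p1=1, p2=0, p3=1, p4=0

101101101110001


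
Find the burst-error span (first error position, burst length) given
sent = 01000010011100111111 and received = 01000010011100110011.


XOR: 00000000000000001100

Burst at position 16, length 2


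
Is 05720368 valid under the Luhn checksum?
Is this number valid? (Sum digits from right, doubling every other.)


Luhn sum = 26
26 mod 10 = 6

Invalid (Luhn sum mod 10 = 6)


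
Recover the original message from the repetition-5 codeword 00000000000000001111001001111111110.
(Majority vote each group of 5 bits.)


Groups: 00000, 00000, 00000, 01111, 00100, 11111, 11110
Majority votes: 0001011

0001011


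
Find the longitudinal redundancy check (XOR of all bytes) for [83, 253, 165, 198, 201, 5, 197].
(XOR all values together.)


XOR chain: 83 ^ 253 ^ 165 ^ 198 ^ 201 ^ 5 ^ 197 = 196

196


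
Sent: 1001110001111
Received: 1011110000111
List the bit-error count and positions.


XOR: 0010000001000

2 error(s) at position(s): 2, 9


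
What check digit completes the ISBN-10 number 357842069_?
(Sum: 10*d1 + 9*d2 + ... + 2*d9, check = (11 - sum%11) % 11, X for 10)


Weighted sum: 257
257 mod 11 = 4

Check digit: 7


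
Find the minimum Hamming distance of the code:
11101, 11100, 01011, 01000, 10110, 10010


Comparing all pairs, minimum distance: 1
Can detect 0 errors, correct 0 errors

1


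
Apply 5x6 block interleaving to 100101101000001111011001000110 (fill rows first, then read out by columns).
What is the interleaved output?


Matrix:
  100101
  101000
  001111
  011001
  000110
Read columns: 110000001001110101010010110110

110000001001110101010010110110


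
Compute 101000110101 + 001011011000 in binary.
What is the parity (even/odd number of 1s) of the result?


101000110101 = 2613
001011011000 = 728
Sum = 3341 = 110100001101
1s count = 6

even parity (6 ones in 110100001101)


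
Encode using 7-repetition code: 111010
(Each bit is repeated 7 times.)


Each bit -> 7 copies

111111111111111111111000000011111110000000


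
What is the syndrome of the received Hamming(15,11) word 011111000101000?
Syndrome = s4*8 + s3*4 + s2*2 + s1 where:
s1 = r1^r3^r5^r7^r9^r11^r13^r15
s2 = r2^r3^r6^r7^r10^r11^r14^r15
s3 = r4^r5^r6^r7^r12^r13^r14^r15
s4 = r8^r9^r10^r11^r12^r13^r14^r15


s1=0, s2=0, s3=0, s4=0

Syndrome = 0 (no error)


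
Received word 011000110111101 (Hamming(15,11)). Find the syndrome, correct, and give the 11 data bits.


Syndrome = 1: error at position 1

Data: 10010111101 (corrected bit 1)


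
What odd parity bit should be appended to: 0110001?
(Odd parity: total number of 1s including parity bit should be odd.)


Number of 1s in data: 3
Parity bit: 0

0


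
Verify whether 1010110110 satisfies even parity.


Number of 1s: 6

Yes, parity is correct (6 ones)


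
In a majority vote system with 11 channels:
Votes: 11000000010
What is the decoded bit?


Ones: 3 out of 11
Threshold: 6

0 (3/11 voted 1)


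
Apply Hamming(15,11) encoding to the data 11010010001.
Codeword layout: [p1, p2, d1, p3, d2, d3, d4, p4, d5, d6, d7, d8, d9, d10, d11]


Parity bits: p1=1, p2=0, p3=1, p4=0

101110100010001


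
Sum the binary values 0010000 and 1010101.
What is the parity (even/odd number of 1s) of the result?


0010000 = 16
1010101 = 85
Sum = 101 = 1100101
1s count = 4

even parity (4 ones in 1100101)


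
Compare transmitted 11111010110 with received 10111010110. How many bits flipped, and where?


XOR: 01000000000

1 error(s) at position(s): 1


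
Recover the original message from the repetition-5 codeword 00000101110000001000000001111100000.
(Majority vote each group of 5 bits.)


Groups: 00000, 10111, 00000, 01000, 00000, 11111, 00000
Majority votes: 0100010

0100010


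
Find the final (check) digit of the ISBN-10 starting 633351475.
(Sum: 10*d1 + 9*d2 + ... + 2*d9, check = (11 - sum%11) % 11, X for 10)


Weighted sum: 214
214 mod 11 = 5

Check digit: 6


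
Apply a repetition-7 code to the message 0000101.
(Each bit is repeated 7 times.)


Each bit -> 7 copies

0000000000000000000000000000111111100000001111111


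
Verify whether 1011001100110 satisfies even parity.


Number of 1s: 7

No, parity error (7 ones)


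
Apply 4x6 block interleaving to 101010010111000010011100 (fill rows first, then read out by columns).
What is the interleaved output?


Matrix:
  101010
  010111
  000010
  011100
Read columns: 100001011001010111100100

100001011001010111100100


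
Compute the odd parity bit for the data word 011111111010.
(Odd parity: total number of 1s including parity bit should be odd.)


Number of 1s in data: 9
Parity bit: 0

0


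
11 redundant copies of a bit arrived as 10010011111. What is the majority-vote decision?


Ones: 7 out of 11
Threshold: 6

1 (7/11 voted 1)


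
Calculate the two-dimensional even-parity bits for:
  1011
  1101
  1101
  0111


Row parities: 1111
Column parities: 1100

Row P: 1111, Col P: 1100, Corner: 0


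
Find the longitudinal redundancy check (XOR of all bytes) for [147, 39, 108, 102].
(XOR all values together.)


XOR chain: 147 ^ 39 ^ 108 ^ 102 = 190

190


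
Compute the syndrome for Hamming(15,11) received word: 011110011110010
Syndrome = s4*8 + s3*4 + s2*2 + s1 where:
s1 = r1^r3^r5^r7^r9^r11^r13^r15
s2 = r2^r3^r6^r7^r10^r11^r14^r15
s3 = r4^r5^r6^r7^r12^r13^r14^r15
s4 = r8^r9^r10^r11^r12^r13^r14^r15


s1=0, s2=1, s3=1, s4=1

Syndrome = 14 (error at position 14)


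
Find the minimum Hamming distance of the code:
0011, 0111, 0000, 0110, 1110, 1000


Comparing all pairs, minimum distance: 1
Can detect 0 errors, correct 0 errors

1


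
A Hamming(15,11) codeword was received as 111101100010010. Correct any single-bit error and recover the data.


Syndrome = 0: no error detected

Data: 10110010010 (no errors)


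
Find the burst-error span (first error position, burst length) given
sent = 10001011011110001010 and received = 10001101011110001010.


XOR: 00000110000000000000

Burst at position 5, length 2


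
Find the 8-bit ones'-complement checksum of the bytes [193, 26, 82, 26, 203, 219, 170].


Sum = 919 mod 256 = 151
Complement = 104

104


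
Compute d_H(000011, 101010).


XOR: 101001
Count of 1s: 3

3


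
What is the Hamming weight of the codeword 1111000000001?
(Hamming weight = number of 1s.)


Counting 1s in 1111000000001

5


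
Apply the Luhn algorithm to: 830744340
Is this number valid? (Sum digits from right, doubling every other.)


Luhn sum = 42
42 mod 10 = 2

Invalid (Luhn sum mod 10 = 2)


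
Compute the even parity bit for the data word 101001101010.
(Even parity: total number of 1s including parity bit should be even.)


Number of 1s in data: 6
Parity bit: 0

0


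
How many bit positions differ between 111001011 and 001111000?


XOR: 110110011
Count of 1s: 6

6


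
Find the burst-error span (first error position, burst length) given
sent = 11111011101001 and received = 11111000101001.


XOR: 00000011000000

Burst at position 6, length 2


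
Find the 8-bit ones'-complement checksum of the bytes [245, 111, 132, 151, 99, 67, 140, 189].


Sum = 1134 mod 256 = 110
Complement = 145

145


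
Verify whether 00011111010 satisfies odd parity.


Number of 1s: 6

No, parity error (6 ones)


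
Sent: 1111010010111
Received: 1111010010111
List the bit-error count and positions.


XOR: 0000000000000

0 errors (received matches sent)


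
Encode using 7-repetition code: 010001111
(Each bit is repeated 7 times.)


Each bit -> 7 copies

000000011111110000000000000000000001111111111111111111111111111


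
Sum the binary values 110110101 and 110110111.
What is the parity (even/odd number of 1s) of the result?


110110101 = 437
110110111 = 439
Sum = 876 = 1101101100
1s count = 6

even parity (6 ones in 1101101100)


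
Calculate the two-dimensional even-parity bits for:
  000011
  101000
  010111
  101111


Row parities: 0001
Column parities: 010011

Row P: 0001, Col P: 010011, Corner: 1


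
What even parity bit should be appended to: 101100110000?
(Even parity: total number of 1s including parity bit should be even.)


Number of 1s in data: 5
Parity bit: 1

1


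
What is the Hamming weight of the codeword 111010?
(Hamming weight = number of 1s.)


Counting 1s in 111010

4


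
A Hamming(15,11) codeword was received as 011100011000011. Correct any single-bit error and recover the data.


Syndrome = 5: error at position 5

Data: 11001000011 (corrected bit 5)


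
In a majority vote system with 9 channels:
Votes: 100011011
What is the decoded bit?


Ones: 5 out of 9
Threshold: 5

1 (5/9 voted 1)


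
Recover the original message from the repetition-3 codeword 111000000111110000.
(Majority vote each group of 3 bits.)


Groups: 111, 000, 000, 111, 110, 000
Majority votes: 100110

100110


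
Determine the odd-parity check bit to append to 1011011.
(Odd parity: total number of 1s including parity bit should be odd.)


Number of 1s in data: 5
Parity bit: 0

0


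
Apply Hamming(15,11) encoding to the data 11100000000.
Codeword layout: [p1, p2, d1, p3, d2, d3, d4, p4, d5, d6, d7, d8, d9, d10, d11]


Parity bits: p1=0, p2=0, p3=0, p4=0

001011000000000


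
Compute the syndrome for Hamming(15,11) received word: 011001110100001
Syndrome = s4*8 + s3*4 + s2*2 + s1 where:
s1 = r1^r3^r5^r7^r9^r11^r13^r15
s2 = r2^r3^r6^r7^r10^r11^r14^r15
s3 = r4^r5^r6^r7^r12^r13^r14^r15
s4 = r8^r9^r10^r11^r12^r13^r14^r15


s1=1, s2=0, s3=1, s4=1

Syndrome = 13 (error at position 13)


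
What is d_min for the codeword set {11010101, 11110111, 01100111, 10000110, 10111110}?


Comparing all pairs, minimum distance: 2
Can detect 1 errors, correct 0 errors

2


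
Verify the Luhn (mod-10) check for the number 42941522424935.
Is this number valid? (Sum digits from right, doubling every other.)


Luhn sum = 74
74 mod 10 = 4

Invalid (Luhn sum mod 10 = 4)


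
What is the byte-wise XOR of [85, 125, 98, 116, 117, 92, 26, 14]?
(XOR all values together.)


XOR chain: 85 ^ 125 ^ 98 ^ 116 ^ 117 ^ 92 ^ 26 ^ 14 = 3

3


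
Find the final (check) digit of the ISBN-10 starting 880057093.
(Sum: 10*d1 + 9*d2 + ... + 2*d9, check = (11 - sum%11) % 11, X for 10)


Weighted sum: 250
250 mod 11 = 8

Check digit: 3


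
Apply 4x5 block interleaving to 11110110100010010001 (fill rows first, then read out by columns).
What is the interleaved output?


Matrix:
  11110
  11010
  00100
  10001
Read columns: 11011100101011000001

11011100101011000001


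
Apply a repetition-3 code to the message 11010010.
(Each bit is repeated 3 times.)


Each bit -> 3 copies

111111000111000000111000


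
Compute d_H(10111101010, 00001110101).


XOR: 10110011111
Count of 1s: 8

8


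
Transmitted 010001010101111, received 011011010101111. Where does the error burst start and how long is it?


XOR: 001010000000000

Burst at position 2, length 3


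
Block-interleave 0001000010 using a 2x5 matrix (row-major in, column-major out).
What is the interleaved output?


Matrix:
  00010
  00010
Read columns: 0000001100

0000001100


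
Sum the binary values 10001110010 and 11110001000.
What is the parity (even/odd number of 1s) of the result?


10001110010 = 1138
11110001000 = 1928
Sum = 3066 = 101111111010
1s count = 9

odd parity (9 ones in 101111111010)


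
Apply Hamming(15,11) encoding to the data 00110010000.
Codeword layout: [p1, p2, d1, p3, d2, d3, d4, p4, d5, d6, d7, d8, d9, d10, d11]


Parity bits: p1=0, p2=1, p3=0, p4=1

010001110010000


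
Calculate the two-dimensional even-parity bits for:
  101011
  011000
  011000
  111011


Row parities: 0001
Column parities: 010000

Row P: 0001, Col P: 010000, Corner: 1


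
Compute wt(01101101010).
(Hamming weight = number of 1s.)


Counting 1s in 01101101010

6


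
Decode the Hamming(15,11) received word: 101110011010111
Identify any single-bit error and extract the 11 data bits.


Syndrome = 5: error at position 5

Data: 10001010111 (corrected bit 5)


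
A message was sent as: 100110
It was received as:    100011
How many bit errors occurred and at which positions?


XOR: 000101

2 error(s) at position(s): 3, 5


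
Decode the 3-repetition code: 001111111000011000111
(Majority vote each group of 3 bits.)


Groups: 001, 111, 111, 000, 011, 000, 111
Majority votes: 0110101

0110101


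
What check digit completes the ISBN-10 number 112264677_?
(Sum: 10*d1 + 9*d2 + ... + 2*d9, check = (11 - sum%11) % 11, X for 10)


Weighted sum: 164
164 mod 11 = 10

Check digit: 1


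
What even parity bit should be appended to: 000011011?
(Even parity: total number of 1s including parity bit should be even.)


Number of 1s in data: 4
Parity bit: 0

0


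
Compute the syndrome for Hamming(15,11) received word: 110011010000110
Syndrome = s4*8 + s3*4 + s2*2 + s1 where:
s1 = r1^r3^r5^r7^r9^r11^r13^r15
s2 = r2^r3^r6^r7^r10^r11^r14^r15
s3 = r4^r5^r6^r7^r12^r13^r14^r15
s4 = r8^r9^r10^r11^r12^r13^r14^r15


s1=1, s2=1, s3=0, s4=1

Syndrome = 11 (error at position 11)


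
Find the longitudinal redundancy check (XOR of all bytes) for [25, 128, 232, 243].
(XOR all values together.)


XOR chain: 25 ^ 128 ^ 232 ^ 243 = 130

130


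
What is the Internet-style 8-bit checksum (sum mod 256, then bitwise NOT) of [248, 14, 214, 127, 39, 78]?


Sum = 720 mod 256 = 208
Complement = 47

47


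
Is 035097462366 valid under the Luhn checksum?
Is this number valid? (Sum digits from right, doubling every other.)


Luhn sum = 50
50 mod 10 = 0

Valid (Luhn sum mod 10 = 0)


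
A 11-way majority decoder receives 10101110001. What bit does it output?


Ones: 6 out of 11
Threshold: 6

1 (6/11 voted 1)


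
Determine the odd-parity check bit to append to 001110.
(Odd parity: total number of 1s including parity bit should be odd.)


Number of 1s in data: 3
Parity bit: 0

0


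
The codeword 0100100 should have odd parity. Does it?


Number of 1s: 2

No, parity error (2 ones)


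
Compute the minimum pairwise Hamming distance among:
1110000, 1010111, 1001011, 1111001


Comparing all pairs, minimum distance: 2
Can detect 1 errors, correct 0 errors

2


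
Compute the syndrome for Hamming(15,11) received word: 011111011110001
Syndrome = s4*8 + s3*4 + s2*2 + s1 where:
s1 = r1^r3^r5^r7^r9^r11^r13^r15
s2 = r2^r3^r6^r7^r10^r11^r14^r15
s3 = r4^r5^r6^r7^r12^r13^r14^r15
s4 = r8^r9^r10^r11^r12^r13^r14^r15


s1=1, s2=0, s3=0, s4=1

Syndrome = 9 (error at position 9)


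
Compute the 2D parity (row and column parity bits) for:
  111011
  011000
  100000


Row parities: 101
Column parities: 000011

Row P: 101, Col P: 000011, Corner: 0


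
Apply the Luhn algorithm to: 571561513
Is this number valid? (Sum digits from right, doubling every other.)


Luhn sum = 30
30 mod 10 = 0

Valid (Luhn sum mod 10 = 0)


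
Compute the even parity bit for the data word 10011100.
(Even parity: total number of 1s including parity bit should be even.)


Number of 1s in data: 4
Parity bit: 0

0


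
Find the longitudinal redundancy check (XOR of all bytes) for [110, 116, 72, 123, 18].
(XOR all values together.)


XOR chain: 110 ^ 116 ^ 72 ^ 123 ^ 18 = 59

59


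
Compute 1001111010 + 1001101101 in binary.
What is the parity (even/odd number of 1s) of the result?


1001111010 = 634
1001101101 = 621
Sum = 1255 = 10011100111
1s count = 7

odd parity (7 ones in 10011100111)


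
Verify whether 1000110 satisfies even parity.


Number of 1s: 3

No, parity error (3 ones)


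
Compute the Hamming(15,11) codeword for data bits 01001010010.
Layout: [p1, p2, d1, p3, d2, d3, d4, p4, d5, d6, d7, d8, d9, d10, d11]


Parity bits: p1=1, p2=0, p3=0, p4=1

100010011010010


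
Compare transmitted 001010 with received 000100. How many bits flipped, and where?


XOR: 001110

3 error(s) at position(s): 2, 3, 4


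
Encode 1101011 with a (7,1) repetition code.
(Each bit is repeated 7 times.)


Each bit -> 7 copies

1111111111111100000001111111000000011111111111111


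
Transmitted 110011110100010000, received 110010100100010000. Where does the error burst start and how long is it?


XOR: 000001010000000000

Burst at position 5, length 3


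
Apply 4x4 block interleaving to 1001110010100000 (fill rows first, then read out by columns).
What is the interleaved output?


Matrix:
  1001
  1100
  1010
  0000
Read columns: 1110010000101000

1110010000101000


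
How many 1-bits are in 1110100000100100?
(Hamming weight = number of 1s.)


Counting 1s in 1110100000100100

6


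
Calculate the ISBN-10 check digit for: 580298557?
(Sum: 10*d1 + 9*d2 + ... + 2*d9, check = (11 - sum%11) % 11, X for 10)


Weighted sum: 279
279 mod 11 = 4

Check digit: 7


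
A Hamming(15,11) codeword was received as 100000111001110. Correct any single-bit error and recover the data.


Syndrome = 8: error at position 8

Data: 00011001110 (corrected bit 8)


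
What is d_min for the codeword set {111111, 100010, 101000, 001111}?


Comparing all pairs, minimum distance: 2
Can detect 1 errors, correct 0 errors

2


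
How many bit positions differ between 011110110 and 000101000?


XOR: 011011110
Count of 1s: 6

6


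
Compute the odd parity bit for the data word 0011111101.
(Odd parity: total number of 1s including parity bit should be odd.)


Number of 1s in data: 7
Parity bit: 0

0


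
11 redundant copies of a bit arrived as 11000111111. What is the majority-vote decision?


Ones: 8 out of 11
Threshold: 6

1 (8/11 voted 1)


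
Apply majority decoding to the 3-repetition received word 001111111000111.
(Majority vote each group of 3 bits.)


Groups: 001, 111, 111, 000, 111
Majority votes: 01101

01101


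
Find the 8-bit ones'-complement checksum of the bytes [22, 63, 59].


Sum = 144 mod 256 = 144
Complement = 111

111


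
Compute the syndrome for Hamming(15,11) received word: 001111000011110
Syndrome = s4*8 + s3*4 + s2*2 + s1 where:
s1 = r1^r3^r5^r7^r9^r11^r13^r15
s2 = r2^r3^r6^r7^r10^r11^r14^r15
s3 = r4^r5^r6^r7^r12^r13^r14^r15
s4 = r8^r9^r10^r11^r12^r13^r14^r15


s1=0, s2=0, s3=0, s4=0

Syndrome = 0 (no error)


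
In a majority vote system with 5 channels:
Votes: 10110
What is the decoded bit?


Ones: 3 out of 5
Threshold: 3

1 (3/5 voted 1)


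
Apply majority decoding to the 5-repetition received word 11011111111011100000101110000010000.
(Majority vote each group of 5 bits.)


Groups: 11011, 11111, 10111, 00000, 10111, 00000, 10000
Majority votes: 1110100

1110100


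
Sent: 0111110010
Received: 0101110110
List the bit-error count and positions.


XOR: 0010000100

2 error(s) at position(s): 2, 7


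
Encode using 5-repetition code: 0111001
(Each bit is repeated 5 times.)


Each bit -> 5 copies

00000111111111111111000000000011111


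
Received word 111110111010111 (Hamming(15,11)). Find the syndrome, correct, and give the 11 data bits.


Syndrome = 0: no error detected

Data: 11011010111 (no errors)


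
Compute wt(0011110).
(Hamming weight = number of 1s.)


Counting 1s in 0011110

4


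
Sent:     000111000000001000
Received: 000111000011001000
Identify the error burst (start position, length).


XOR: 000000000011000000

Burst at position 10, length 2


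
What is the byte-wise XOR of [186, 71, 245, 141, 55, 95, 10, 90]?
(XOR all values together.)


XOR chain: 186 ^ 71 ^ 245 ^ 141 ^ 55 ^ 95 ^ 10 ^ 90 = 189

189


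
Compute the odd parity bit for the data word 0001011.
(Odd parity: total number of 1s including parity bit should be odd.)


Number of 1s in data: 3
Parity bit: 0

0


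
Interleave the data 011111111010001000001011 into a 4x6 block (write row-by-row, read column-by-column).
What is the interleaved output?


Matrix:
  011111
  111010
  001000
  001011
Read columns: 010011001111100011011001

010011001111100011011001


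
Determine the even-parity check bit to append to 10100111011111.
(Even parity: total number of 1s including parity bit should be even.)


Number of 1s in data: 10
Parity bit: 0

0


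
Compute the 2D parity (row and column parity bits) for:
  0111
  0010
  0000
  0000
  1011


Row parities: 11001
Column parities: 1110

Row P: 11001, Col P: 1110, Corner: 1


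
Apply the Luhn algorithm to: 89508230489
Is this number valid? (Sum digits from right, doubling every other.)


Luhn sum = 57
57 mod 10 = 7

Invalid (Luhn sum mod 10 = 7)


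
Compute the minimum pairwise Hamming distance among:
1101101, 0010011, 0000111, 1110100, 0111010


Comparing all pairs, minimum distance: 2
Can detect 1 errors, correct 0 errors

2


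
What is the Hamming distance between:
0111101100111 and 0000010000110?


XOR: 0111111100001
Count of 1s: 8

8


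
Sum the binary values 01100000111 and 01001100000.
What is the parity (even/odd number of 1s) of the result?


01100000111 = 775
01001100000 = 608
Sum = 1383 = 10101100111
1s count = 7

odd parity (7 ones in 10101100111)


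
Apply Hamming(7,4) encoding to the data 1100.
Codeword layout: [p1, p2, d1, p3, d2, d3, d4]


Parity bits: p1=0, p2=1, p3=1

0111100


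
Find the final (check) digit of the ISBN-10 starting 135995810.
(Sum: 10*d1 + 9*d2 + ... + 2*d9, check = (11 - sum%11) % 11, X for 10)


Weighted sum: 254
254 mod 11 = 1

Check digit: X


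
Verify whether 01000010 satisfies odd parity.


Number of 1s: 2

No, parity error (2 ones)


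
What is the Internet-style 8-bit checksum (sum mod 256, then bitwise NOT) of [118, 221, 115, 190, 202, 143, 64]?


Sum = 1053 mod 256 = 29
Complement = 226

226


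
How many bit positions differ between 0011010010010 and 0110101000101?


XOR: 0101111010111
Count of 1s: 9

9


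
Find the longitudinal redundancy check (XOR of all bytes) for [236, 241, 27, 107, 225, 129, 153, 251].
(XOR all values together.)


XOR chain: 236 ^ 241 ^ 27 ^ 107 ^ 225 ^ 129 ^ 153 ^ 251 = 111

111


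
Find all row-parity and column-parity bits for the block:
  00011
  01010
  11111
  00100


Row parities: 0011
Column parities: 10010

Row P: 0011, Col P: 10010, Corner: 0


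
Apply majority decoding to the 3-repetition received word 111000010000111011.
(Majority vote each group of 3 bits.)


Groups: 111, 000, 010, 000, 111, 011
Majority votes: 100011

100011


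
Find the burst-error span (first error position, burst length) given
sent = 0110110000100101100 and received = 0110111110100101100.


XOR: 0000001110000000000

Burst at position 6, length 3


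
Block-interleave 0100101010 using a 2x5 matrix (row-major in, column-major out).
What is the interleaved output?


Matrix:
  01001
  01010
Read columns: 0011000110

0011000110


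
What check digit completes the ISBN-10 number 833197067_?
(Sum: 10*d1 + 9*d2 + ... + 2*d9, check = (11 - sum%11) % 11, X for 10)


Weighted sum: 259
259 mod 11 = 6

Check digit: 5


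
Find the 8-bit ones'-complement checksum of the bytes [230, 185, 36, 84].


Sum = 535 mod 256 = 23
Complement = 232

232
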